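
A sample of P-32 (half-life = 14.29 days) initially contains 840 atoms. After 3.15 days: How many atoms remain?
N = N₀(1/2)^(t/t½) = 721 atoms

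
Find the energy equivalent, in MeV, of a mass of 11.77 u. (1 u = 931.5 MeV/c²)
E = mc² = 10960 MeV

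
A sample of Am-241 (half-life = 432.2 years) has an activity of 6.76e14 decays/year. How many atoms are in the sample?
N = A/λ = 4.215e17 atoms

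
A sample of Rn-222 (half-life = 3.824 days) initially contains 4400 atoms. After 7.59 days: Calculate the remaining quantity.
N = N₀(1/2)^(t/t½) = 1112 atoms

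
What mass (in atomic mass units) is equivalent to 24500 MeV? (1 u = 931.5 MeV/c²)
m = E/c² = 26.3 u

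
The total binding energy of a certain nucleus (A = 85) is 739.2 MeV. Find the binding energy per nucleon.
B.E./A = 739.2/85 = 8.696 MeV/nucleon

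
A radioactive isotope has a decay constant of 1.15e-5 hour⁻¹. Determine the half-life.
t½ = ln(2)/λ = 60270 hours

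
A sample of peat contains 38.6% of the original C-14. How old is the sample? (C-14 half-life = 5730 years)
Age = t½ × log₂(1/ratio) = 7869 years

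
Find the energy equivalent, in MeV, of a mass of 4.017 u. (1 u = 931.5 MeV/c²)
E = mc² = 3742 MeV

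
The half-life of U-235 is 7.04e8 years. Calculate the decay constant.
λ = ln(2)/t½ = 9.846e-10 year⁻¹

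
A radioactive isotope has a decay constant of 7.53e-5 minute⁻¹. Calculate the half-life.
t½ = ln(2)/λ = 9205 minutes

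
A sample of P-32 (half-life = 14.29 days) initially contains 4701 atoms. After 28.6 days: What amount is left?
N = N₀(1/2)^(t/t½) = 1174 atoms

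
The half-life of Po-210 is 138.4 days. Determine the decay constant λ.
λ = ln(2)/t½ = 0.005008 day⁻¹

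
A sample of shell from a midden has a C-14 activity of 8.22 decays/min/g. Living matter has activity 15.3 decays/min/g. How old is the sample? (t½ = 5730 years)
Age = t½ × log₂(A₀/A) = 5136 years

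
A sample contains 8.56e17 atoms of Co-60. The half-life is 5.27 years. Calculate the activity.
A = λN = 1.126e17 decays/year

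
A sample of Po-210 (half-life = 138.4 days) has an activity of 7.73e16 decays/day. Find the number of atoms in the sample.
N = A/λ = 1.543e19 atoms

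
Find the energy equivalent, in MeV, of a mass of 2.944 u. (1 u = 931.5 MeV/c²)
E = mc² = 2742 MeV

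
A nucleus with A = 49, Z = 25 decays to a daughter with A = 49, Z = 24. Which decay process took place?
ΔA = 0, ΔZ = -1 ⇒ beta-plus decay (β⁺) or electron capture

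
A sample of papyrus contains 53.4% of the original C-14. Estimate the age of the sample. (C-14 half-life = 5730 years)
Age = t½ × log₂(1/ratio) = 5186 years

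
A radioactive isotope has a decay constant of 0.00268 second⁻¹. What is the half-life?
t½ = ln(2)/λ = 258.6 seconds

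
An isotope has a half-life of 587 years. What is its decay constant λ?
λ = ln(2)/t½ = 0.001181 year⁻¹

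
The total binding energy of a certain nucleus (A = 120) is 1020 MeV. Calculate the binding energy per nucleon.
B.E./A = 1020/120 = 8.5 MeV/nucleon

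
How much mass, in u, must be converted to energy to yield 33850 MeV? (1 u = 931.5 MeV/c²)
m = E/c² = 36.34 u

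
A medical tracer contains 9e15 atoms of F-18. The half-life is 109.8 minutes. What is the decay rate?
A = λN = 5.682e13 decays/minute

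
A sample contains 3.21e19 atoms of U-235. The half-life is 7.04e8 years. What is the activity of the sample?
A = λN = 3.161e10 decays/year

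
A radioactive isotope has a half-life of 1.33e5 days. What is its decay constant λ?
λ = ln(2)/t½ = 5.212e-6 day⁻¹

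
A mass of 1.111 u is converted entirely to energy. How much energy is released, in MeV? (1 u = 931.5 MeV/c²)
E = mc² = 1035 MeV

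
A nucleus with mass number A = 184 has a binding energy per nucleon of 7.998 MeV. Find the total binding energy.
B.E. = 7.998 × 184 = 1472 MeV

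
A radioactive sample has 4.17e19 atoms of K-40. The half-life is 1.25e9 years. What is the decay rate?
A = λN = 2.312e10 decays/year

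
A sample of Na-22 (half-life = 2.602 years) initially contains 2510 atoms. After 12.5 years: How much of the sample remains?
N = N₀(1/2)^(t/t½) = 89.85 atoms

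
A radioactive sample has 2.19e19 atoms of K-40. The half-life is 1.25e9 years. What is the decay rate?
A = λN = 1.214e10 decays/year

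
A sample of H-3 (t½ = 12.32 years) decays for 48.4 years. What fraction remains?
N/N₀ = (1/2)^(t/t½) = 0.06567 = 6.57%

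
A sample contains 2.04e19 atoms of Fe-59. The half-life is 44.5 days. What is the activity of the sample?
A = λN = 3.178e17 decays/day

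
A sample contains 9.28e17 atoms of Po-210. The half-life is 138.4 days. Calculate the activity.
A = λN = 4.648e15 decays/day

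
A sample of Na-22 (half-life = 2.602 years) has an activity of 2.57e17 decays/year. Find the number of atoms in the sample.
N = A/λ = 9.648e17 atoms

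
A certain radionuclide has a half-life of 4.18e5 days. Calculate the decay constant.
λ = ln(2)/t½ = 1.658e-6 day⁻¹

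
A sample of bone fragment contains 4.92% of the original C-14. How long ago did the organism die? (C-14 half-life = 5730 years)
Age = t½ × log₂(1/ratio) = 24900 years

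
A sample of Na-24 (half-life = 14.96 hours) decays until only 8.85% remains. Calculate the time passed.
t = t½ × log₂(N₀/N) = 52.33 hours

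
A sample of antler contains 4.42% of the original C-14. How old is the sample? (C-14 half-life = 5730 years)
Age = t½ × log₂(1/ratio) = 25780 years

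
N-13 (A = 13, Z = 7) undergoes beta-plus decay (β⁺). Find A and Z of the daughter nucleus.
Daughter: A = 13, Z = 6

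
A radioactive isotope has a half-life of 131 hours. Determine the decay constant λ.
λ = ln(2)/t½ = 0.005291 hour⁻¹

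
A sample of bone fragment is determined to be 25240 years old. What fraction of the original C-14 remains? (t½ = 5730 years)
N/N₀ = (1/2)^(t/t½) = 0.04721 = 4.72%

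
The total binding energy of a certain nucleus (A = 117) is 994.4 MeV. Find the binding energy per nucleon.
B.E./A = 994.4/117 = 8.499 MeV/nucleon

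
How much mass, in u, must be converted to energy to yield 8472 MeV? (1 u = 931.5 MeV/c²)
m = E/c² = 9.095 u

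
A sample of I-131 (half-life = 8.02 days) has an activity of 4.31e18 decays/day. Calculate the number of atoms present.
N = A/λ = 4.987e19 atoms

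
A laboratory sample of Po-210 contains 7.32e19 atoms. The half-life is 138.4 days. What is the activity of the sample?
A = λN = 3.666e17 decays/day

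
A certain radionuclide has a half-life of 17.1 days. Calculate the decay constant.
λ = ln(2)/t½ = 0.04053 day⁻¹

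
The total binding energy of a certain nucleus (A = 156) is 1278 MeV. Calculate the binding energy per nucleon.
B.E./A = 1278/156 = 8.192 MeV/nucleon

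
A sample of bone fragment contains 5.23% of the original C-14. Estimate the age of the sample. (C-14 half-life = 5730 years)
Age = t½ × log₂(1/ratio) = 24390 years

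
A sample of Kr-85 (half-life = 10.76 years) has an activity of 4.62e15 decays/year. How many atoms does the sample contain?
N = A/λ = 7.172e16 atoms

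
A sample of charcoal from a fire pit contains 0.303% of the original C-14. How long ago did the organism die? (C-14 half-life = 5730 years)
Age = t½ × log₂(1/ratio) = 47940 years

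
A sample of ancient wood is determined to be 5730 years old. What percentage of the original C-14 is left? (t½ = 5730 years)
N/N₀ = (1/2)^(t/t½) = 0.5 = 50%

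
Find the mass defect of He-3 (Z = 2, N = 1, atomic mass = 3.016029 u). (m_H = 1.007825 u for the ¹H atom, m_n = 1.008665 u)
Δm = Z·m_H + N·m_n − M = 0.008286 u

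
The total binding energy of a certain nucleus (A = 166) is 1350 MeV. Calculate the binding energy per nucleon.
B.E./A = 1350/166 = 8.133 MeV/nucleon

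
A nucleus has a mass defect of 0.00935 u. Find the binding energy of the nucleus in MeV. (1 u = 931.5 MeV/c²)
B.E. = Δm × 931.5 = 8.71 MeV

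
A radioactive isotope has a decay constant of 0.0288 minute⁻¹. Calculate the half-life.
t½ = ln(2)/λ = 24.07 minutes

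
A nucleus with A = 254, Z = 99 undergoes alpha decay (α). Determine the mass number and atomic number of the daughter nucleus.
Daughter: A = 250, Z = 97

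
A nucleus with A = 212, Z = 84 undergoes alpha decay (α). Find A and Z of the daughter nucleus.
Daughter: A = 208, Z = 82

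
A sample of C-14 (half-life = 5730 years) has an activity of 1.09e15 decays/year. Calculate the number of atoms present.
N = A/λ = 9.011e18 atoms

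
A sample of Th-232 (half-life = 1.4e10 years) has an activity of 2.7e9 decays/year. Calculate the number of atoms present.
N = A/λ = 5.453e19 atoms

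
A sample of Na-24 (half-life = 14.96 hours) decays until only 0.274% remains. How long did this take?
t = t½ × log₂(N₀/N) = 127.3 hours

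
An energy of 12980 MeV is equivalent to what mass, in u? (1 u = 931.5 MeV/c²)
m = E/c² = 13.93 u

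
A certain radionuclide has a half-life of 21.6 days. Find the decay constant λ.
λ = ln(2)/t½ = 0.03209 day⁻¹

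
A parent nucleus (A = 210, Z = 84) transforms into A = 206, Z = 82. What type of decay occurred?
ΔA = -4, ΔZ = -2 ⇒ alpha decay (α)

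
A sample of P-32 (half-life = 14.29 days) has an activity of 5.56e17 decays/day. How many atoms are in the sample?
N = A/λ = 1.146e19 atoms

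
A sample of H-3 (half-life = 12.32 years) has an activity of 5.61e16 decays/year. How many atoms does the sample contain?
N = A/λ = 9.971e17 atoms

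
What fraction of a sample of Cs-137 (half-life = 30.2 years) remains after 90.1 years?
N/N₀ = (1/2)^(t/t½) = 0.1264 = 12.6%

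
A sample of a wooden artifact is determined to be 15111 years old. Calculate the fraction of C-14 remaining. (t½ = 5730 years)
N/N₀ = (1/2)^(t/t½) = 0.1607 = 16.1%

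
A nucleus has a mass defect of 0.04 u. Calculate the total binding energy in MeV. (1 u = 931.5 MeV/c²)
B.E. = Δm × 931.5 = 37.26 MeV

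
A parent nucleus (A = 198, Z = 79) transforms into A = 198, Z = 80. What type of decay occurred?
ΔA = 0, ΔZ = +1 ⇒ beta-minus decay (β⁻)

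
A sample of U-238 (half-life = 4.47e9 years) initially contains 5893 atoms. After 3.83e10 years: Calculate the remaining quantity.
N = N₀(1/2)^(t/t½) = 15.53 atoms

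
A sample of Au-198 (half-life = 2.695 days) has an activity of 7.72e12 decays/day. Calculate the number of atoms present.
N = A/λ = 3.002e13 atoms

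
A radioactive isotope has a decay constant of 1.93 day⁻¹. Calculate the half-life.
t½ = ln(2)/λ = 0.3591 days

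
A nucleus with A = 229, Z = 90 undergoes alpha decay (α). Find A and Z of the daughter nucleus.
Daughter: A = 225, Z = 88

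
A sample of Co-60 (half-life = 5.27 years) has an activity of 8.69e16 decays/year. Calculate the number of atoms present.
N = A/λ = 6.607e17 atoms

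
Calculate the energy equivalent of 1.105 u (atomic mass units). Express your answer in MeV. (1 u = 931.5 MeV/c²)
E = mc² = 1029 MeV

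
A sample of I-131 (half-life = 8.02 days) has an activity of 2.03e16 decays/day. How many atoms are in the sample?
N = A/λ = 2.349e17 atoms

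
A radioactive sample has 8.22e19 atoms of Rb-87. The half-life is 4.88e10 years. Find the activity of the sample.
A = λN = 1.168e9 decays/year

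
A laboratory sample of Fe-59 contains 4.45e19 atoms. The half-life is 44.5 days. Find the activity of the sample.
A = λN = 6.931e17 decays/day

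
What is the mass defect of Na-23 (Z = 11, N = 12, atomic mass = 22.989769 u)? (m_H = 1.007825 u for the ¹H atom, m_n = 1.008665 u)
Δm = Z·m_H + N·m_n − M = 0.2003 u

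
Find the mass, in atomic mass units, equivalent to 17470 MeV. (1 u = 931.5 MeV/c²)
m = E/c² = 18.75 u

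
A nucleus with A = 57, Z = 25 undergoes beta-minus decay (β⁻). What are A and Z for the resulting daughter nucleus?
Daughter: A = 57, Z = 26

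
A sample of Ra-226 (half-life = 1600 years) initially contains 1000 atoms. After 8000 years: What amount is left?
N = N₀(1/2)^(t/t½) = 31.25 atoms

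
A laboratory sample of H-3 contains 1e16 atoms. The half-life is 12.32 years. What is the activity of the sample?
A = λN = 5.626e14 decays/year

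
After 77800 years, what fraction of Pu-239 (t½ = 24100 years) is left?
N/N₀ = (1/2)^(t/t½) = 0.1067 = 10.7%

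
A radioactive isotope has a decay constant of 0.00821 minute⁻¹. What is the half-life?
t½ = ln(2)/λ = 84.43 minutes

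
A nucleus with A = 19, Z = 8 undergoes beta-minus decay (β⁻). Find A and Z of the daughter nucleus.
Daughter: A = 19, Z = 9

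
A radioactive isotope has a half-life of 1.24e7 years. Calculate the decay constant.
λ = ln(2)/t½ = 5.59e-8 year⁻¹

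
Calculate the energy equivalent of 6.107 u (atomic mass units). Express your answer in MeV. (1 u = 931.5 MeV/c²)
E = mc² = 5689 MeV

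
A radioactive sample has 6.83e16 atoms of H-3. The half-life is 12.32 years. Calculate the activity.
A = λN = 3.843e15 decays/year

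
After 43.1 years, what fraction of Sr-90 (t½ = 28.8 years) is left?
N/N₀ = (1/2)^(t/t½) = 0.3544 = 35.4%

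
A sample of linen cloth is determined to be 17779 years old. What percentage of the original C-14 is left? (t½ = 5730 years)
N/N₀ = (1/2)^(t/t½) = 0.1164 = 11.6%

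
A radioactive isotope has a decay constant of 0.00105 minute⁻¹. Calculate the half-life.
t½ = ln(2)/λ = 660.1 minutes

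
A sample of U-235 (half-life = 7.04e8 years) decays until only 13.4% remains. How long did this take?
t = t½ × log₂(N₀/N) = 2.041e9 years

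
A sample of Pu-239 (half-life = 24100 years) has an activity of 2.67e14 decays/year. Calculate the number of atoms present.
N = A/λ = 9.283e18 atoms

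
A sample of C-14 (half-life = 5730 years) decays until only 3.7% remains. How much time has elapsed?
t = t½ × log₂(N₀/N) = 27250 years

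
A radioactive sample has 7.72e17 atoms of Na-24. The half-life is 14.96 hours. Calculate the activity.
A = λN = 3.577e16 decays/hour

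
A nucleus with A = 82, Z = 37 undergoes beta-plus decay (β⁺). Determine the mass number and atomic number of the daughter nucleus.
Daughter: A = 82, Z = 36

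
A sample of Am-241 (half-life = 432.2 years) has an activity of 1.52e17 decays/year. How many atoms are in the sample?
N = A/λ = 9.478e19 atoms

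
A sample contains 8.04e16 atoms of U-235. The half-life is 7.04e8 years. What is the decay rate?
A = λN = 7.916e7 decays/year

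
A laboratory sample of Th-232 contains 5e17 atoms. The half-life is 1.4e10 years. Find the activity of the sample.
A = λN = 2.476e7 decays/year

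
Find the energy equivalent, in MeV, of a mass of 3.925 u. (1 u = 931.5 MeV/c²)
E = mc² = 3656 MeV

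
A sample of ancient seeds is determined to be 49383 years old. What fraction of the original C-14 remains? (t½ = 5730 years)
N/N₀ = (1/2)^(t/t½) = 0.002545 = 0.254%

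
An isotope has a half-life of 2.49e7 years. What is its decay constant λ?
λ = ln(2)/t½ = 2.784e-8 year⁻¹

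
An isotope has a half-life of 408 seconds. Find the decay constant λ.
λ = ln(2)/t½ = 0.001699 second⁻¹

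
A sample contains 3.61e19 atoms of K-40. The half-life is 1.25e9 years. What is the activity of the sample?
A = λN = 2.002e10 decays/year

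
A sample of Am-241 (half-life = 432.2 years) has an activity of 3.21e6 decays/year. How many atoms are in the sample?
N = A/λ = 2.002e9 atoms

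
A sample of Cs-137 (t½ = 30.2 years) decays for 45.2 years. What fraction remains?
N/N₀ = (1/2)^(t/t½) = 0.3544 = 35.4%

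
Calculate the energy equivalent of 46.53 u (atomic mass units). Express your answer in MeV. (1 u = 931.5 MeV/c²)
E = mc² = 43340 MeV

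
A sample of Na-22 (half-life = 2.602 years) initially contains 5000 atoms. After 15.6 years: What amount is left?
N = N₀(1/2)^(t/t½) = 78.38 atoms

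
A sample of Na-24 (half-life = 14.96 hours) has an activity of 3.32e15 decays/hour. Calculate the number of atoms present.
N = A/λ = 7.165e16 atoms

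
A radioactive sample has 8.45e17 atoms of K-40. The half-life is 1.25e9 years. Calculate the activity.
A = λN = 4.686e8 decays/year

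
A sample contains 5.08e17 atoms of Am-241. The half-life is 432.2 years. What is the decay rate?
A = λN = 8.147e14 decays/year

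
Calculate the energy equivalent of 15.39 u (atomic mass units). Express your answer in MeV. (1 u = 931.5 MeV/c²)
E = mc² = 14340 MeV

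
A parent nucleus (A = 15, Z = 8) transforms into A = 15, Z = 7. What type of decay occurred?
ΔA = 0, ΔZ = -1 ⇒ beta-plus decay (β⁺) or electron capture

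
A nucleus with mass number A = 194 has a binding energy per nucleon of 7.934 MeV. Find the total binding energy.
B.E. = 7.934 × 194 = 1539 MeV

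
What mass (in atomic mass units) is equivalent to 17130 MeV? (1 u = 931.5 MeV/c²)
m = E/c² = 18.39 u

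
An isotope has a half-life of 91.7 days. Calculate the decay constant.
λ = ln(2)/t½ = 0.007559 day⁻¹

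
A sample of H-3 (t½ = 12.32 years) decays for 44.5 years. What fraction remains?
N/N₀ = (1/2)^(t/t½) = 0.08179 = 8.18%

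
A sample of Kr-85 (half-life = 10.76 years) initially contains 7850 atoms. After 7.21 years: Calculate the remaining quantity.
N = N₀(1/2)^(t/t½) = 4934 atoms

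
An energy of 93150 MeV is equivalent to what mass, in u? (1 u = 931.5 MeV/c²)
m = E/c² = 100 u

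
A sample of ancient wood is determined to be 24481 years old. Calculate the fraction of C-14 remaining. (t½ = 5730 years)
N/N₀ = (1/2)^(t/t½) = 0.05175 = 5.17%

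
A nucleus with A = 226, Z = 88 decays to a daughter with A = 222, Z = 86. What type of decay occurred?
ΔA = -4, ΔZ = -2 ⇒ alpha decay (α)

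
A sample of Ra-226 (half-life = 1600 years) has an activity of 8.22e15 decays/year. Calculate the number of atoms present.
N = A/λ = 1.897e19 atoms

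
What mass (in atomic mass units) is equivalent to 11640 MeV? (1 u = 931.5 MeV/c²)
m = E/c² = 12.5 u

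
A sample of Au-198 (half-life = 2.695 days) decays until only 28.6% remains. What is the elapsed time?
t = t½ × log₂(N₀/N) = 4.867 days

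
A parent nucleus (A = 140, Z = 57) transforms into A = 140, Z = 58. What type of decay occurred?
ΔA = 0, ΔZ = +1 ⇒ beta-minus decay (β⁻)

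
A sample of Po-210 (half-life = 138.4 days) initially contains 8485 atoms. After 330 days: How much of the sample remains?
N = N₀(1/2)^(t/t½) = 1625 atoms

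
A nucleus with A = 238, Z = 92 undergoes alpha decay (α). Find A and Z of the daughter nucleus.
Daughter: A = 234, Z = 90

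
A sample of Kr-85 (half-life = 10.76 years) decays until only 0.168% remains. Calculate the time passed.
t = t½ × log₂(N₀/N) = 99.18 years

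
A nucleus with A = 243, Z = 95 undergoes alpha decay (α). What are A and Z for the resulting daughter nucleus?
Daughter: A = 239, Z = 93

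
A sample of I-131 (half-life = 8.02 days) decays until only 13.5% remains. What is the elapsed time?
t = t½ × log₂(N₀/N) = 23.17 days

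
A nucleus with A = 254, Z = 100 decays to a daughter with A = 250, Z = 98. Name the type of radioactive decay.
ΔA = -4, ΔZ = -2 ⇒ alpha decay (α)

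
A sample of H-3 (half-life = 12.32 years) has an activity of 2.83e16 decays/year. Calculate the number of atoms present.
N = A/λ = 5.03e17 atoms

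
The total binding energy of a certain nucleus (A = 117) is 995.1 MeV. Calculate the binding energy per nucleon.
B.E./A = 995.1/117 = 8.505 MeV/nucleon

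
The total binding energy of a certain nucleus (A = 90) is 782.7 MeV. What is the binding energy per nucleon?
B.E./A = 782.7/90 = 8.697 MeV/nucleon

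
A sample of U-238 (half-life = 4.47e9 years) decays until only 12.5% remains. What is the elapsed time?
t = t½ × log₂(N₀/N) = 1.341e10 years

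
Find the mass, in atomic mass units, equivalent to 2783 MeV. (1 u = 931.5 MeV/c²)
m = E/c² = 2.988 u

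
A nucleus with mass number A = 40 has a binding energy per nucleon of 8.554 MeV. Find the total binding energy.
B.E. = 8.554 × 40 = 342.2 MeV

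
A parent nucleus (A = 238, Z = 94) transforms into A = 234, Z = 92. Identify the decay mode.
ΔA = -4, ΔZ = -2 ⇒ alpha decay (α)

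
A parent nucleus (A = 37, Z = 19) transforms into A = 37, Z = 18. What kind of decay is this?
ΔA = 0, ΔZ = -1 ⇒ beta-plus decay (β⁺) or electron capture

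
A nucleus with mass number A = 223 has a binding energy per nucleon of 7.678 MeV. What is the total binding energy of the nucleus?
B.E. = 7.678 × 223 = 1712 MeV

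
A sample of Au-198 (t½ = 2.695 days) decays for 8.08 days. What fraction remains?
N/N₀ = (1/2)^(t/t½) = 0.1252 = 12.5%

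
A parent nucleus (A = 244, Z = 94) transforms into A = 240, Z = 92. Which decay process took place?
ΔA = -4, ΔZ = -2 ⇒ alpha decay (α)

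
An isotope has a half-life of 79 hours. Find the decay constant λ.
λ = ln(2)/t½ = 0.008774 hour⁻¹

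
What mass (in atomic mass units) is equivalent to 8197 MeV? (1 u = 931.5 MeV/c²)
m = E/c² = 8.8 u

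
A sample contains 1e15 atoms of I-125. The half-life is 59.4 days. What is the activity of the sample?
A = λN = 1.167e13 decays/day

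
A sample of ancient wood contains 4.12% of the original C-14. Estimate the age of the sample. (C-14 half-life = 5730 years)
Age = t½ × log₂(1/ratio) = 26360 years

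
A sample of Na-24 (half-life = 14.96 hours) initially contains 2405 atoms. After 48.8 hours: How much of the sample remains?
N = N₀(1/2)^(t/t½) = 250.7 atoms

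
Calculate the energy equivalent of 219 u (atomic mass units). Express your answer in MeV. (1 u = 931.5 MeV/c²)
E = mc² = 2.04e5 MeV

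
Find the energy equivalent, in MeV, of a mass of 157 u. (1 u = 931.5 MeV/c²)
E = mc² = 1.462e5 MeV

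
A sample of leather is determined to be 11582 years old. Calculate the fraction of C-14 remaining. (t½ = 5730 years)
N/N₀ = (1/2)^(t/t½) = 0.2463 = 24.6%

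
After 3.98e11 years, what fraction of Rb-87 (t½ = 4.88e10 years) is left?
N/N₀ = (1/2)^(t/t½) = 0.003507 = 0.351%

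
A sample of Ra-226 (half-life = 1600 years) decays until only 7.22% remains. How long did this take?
t = t½ × log₂(N₀/N) = 6067 years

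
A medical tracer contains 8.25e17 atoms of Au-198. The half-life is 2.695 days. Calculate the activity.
A = λN = 2.122e17 decays/day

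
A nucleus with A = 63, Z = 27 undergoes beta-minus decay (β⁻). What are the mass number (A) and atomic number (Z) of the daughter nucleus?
Daughter: A = 63, Z = 28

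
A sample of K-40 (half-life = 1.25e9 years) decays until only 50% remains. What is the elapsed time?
t = t½ × log₂(N₀/N) = 1.25e9 years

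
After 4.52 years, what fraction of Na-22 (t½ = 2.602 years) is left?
N/N₀ = (1/2)^(t/t½) = 0.3 = 30%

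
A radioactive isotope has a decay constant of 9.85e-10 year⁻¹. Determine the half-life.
t½ = ln(2)/λ = 7.037e8 years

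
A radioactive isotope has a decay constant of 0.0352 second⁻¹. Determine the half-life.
t½ = ln(2)/λ = 19.69 seconds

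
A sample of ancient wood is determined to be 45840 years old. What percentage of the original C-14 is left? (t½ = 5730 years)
N/N₀ = (1/2)^(t/t½) = 0.003906 = 0.391%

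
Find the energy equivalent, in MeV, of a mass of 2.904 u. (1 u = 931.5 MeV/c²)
E = mc² = 2705 MeV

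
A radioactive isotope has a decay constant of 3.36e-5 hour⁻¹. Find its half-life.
t½ = ln(2)/λ = 20630 hours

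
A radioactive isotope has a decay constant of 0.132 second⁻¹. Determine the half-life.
t½ = ln(2)/λ = 5.251 seconds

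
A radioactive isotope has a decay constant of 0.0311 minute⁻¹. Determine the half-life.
t½ = ln(2)/λ = 22.29 minutes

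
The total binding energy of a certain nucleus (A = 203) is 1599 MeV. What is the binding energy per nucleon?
B.E./A = 1599/203 = 7.877 MeV/nucleon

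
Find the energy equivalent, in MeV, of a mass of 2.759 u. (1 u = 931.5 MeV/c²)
E = mc² = 2570 MeV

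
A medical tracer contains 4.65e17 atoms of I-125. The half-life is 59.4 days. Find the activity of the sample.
A = λN = 5.426e15 decays/day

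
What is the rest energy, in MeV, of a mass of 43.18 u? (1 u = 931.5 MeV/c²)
E = mc² = 40220 MeV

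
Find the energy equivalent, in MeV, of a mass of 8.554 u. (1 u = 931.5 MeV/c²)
E = mc² = 7968 MeV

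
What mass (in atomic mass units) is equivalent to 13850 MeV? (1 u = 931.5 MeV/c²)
m = E/c² = 14.87 u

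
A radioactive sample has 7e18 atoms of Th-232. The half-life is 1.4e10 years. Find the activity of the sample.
A = λN = 3.466e8 decays/year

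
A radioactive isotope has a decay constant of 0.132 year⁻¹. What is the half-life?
t½ = ln(2)/λ = 5.251 years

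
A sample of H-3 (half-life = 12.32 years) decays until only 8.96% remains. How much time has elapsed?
t = t½ × log₂(N₀/N) = 42.88 years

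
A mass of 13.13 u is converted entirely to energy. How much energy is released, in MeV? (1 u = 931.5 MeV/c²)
E = mc² = 12230 MeV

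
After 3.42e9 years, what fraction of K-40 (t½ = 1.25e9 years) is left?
N/N₀ = (1/2)^(t/t½) = 0.1501 = 15%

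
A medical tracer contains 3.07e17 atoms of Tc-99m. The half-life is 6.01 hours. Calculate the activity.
A = λN = 3.541e16 decays/hour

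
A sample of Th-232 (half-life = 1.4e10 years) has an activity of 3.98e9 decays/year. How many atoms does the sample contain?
N = A/λ = 8.039e19 atoms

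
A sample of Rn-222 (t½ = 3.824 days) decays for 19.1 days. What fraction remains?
N/N₀ = (1/2)^(t/t½) = 0.03136 = 3.14%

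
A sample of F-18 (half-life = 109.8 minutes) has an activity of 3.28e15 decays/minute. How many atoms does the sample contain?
N = A/λ = 5.196e17 atoms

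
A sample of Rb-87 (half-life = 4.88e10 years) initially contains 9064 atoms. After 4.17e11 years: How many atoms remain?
N = N₀(1/2)^(t/t½) = 24.27 atoms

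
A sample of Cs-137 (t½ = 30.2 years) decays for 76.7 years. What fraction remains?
N/N₀ = (1/2)^(t/t½) = 0.172 = 17.2%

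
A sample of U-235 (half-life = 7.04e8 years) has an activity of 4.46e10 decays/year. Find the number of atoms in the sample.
N = A/λ = 4.53e19 atoms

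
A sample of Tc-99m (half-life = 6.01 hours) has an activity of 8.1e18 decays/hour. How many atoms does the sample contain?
N = A/λ = 7.023e19 atoms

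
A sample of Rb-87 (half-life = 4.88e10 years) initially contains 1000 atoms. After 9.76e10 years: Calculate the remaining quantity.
N = N₀(1/2)^(t/t½) = 250 atoms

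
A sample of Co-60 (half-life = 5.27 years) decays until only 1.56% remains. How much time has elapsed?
t = t½ × log₂(N₀/N) = 31.63 years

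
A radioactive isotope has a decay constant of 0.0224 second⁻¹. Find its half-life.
t½ = ln(2)/λ = 30.94 seconds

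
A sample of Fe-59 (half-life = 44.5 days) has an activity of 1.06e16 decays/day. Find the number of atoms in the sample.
N = A/λ = 6.805e17 atoms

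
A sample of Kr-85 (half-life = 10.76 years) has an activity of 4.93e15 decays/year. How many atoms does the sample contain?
N = A/λ = 7.653e16 atoms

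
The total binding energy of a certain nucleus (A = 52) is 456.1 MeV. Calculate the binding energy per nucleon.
B.E./A = 456.1/52 = 8.771 MeV/nucleon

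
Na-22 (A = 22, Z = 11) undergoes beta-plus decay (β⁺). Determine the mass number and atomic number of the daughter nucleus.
Daughter: A = 22, Z = 10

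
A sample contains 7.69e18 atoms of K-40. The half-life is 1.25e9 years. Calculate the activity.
A = λN = 4.264e9 decays/year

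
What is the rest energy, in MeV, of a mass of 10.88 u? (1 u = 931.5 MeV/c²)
E = mc² = 10130 MeV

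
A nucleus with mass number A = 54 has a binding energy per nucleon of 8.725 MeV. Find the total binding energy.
B.E. = 8.725 × 54 = 471.1 MeV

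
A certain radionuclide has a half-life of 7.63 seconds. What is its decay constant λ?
λ = ln(2)/t½ = 0.09084 second⁻¹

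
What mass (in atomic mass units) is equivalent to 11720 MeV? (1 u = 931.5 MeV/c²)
m = E/c² = 12.58 u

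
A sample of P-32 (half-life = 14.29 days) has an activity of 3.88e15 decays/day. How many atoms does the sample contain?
N = A/λ = 7.999e16 atoms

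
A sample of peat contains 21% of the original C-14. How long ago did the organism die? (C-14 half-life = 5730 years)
Age = t½ × log₂(1/ratio) = 12900 years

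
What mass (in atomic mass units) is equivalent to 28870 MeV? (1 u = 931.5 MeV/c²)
m = E/c² = 30.99 u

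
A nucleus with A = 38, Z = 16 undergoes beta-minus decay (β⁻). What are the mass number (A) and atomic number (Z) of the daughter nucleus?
Daughter: A = 38, Z = 17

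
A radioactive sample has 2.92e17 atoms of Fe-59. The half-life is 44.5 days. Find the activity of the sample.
A = λN = 4.548e15 decays/day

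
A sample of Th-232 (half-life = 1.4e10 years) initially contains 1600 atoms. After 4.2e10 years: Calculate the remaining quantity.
N = N₀(1/2)^(t/t½) = 200 atoms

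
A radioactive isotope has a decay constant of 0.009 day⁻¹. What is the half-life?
t½ = ln(2)/λ = 77.02 days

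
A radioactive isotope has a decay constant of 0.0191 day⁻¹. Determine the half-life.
t½ = ln(2)/λ = 36.29 days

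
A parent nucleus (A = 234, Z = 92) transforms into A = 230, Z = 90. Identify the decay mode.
ΔA = -4, ΔZ = -2 ⇒ alpha decay (α)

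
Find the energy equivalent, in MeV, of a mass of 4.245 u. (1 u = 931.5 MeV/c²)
E = mc² = 3954 MeV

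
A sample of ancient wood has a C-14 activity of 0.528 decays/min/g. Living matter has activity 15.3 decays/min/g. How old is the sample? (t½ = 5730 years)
Age = t½ × log₂(A₀/A) = 27830 years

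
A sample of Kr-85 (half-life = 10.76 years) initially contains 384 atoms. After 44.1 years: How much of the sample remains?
N = N₀(1/2)^(t/t½) = 22.42 atoms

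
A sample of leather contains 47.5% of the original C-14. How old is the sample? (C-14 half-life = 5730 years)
Age = t½ × log₂(1/ratio) = 6154 years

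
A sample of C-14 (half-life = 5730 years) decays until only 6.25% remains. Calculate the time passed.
t = t½ × log₂(N₀/N) = 22920 years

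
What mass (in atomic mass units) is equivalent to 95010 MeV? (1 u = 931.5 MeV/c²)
m = E/c² = 102 u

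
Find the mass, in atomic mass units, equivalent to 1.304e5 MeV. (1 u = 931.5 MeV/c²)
m = E/c² = 140 u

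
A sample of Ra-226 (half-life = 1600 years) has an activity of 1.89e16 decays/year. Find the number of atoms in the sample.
N = A/λ = 4.363e19 atoms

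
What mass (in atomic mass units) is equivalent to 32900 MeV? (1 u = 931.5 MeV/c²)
m = E/c² = 35.32 u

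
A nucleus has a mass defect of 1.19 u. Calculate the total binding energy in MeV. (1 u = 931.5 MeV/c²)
B.E. = Δm × 931.5 = 1108 MeV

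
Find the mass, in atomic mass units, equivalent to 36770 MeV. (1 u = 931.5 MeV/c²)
m = E/c² = 39.47 u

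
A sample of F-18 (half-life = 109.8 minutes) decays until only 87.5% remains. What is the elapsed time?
t = t½ × log₂(N₀/N) = 21.15 minutes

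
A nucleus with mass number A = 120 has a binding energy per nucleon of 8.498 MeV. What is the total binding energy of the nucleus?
B.E. = 8.498 × 120 = 1020 MeV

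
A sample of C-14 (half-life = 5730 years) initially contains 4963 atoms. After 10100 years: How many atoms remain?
N = N₀(1/2)^(t/t½) = 1463 atoms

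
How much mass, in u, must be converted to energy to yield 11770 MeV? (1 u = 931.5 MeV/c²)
m = E/c² = 12.64 u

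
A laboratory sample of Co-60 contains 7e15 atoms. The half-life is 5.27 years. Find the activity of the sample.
A = λN = 9.207e14 decays/year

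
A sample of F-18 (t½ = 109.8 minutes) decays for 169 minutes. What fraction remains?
N/N₀ = (1/2)^(t/t½) = 0.3441 = 34.4%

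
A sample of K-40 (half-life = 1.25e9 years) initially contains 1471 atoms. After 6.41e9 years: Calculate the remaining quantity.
N = N₀(1/2)^(t/t½) = 42.07 atoms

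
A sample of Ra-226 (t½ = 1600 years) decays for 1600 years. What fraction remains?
N/N₀ = (1/2)^(t/t½) = 0.5 = 50%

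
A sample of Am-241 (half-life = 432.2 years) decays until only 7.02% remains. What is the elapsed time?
t = t½ × log₂(N₀/N) = 1656 years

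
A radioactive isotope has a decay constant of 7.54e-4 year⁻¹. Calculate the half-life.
t½ = ln(2)/λ = 919.3 years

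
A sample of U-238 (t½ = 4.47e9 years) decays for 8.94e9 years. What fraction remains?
N/N₀ = (1/2)^(t/t½) = 0.25 = 25%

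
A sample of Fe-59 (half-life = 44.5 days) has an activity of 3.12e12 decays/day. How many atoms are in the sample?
N = A/λ = 2.003e14 atoms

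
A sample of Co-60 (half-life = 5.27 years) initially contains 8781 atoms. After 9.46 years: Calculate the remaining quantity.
N = N₀(1/2)^(t/t½) = 2530 atoms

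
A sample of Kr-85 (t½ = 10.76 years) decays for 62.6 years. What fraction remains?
N/N₀ = (1/2)^(t/t½) = 0.01773 = 1.77%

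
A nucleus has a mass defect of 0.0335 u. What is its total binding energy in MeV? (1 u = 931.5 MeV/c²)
B.E. = Δm × 931.5 = 31.21 MeV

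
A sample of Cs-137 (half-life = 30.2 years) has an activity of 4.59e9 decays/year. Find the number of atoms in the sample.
N = A/λ = 2e11 atoms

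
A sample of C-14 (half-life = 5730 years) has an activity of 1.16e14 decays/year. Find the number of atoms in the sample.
N = A/λ = 9.589e17 atoms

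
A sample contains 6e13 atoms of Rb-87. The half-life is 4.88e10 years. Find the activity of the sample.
A = λN = 852.2 decays/year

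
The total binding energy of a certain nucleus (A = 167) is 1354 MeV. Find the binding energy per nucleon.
B.E./A = 1354/167 = 8.108 MeV/nucleon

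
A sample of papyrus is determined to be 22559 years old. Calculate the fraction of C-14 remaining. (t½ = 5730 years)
N/N₀ = (1/2)^(t/t½) = 0.06529 = 6.53%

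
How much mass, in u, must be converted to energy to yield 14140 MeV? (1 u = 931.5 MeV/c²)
m = E/c² = 15.18 u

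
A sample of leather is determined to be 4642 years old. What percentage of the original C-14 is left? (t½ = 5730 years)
N/N₀ = (1/2)^(t/t½) = 0.5703 = 57%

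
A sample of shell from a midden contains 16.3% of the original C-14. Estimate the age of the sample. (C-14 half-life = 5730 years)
Age = t½ × log₂(1/ratio) = 15000 years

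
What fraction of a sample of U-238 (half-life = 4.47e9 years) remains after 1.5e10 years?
N/N₀ = (1/2)^(t/t½) = 0.09769 = 9.77%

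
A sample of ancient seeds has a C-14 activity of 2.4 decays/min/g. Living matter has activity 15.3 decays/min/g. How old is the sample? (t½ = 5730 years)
Age = t½ × log₂(A₀/A) = 15310 years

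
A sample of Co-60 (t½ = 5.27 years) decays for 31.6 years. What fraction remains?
N/N₀ = (1/2)^(t/t½) = 0.01567 = 1.57%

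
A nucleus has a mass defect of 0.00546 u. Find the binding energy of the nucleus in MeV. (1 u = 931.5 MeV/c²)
B.E. = Δm × 931.5 = 5.086 MeV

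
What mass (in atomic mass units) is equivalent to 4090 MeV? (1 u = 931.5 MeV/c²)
m = E/c² = 4.391 u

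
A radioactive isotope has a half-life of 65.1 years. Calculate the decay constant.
λ = ln(2)/t½ = 0.01065 year⁻¹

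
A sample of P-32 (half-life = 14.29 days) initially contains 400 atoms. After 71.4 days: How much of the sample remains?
N = N₀(1/2)^(t/t½) = 12.53 atoms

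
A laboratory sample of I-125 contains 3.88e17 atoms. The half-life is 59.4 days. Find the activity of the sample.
A = λN = 4.528e15 decays/day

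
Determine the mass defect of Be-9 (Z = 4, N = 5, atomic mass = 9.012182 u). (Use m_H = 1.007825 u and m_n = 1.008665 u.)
Δm = Z·m_H + N·m_n − M = 0.06244 u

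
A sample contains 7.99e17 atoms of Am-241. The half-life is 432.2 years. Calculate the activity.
A = λN = 1.281e15 decays/year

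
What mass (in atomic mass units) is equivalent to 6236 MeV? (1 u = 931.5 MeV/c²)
m = E/c² = 6.695 u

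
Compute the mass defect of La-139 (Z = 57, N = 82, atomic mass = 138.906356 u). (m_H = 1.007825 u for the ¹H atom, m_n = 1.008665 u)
Δm = Z·m_H + N·m_n − M = 1.25 u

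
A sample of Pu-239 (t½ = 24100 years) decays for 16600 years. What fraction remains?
N/N₀ = (1/2)^(t/t½) = 0.6204 = 62%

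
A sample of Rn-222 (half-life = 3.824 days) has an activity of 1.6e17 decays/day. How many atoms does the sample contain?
N = A/λ = 8.827e17 atoms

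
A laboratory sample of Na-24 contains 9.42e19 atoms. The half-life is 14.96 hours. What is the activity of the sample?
A = λN = 4.365e18 decays/hour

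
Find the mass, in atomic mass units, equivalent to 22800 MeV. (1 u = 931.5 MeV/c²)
m = E/c² = 24.48 u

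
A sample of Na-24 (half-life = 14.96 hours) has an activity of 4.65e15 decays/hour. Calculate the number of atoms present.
N = A/λ = 1.004e17 atoms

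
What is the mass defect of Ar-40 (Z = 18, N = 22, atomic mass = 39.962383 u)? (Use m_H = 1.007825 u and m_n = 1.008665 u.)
Δm = Z·m_H + N·m_n − M = 0.3691 u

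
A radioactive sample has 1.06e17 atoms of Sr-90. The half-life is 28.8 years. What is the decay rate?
A = λN = 2.551e15 decays/year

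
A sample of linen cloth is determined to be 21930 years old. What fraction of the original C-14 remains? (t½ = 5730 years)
N/N₀ = (1/2)^(t/t½) = 0.07045 = 7.05%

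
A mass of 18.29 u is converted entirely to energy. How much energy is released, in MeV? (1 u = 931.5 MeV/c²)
E = mc² = 17040 MeV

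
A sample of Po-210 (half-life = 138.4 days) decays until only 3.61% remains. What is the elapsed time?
t = t½ × log₂(N₀/N) = 663.2 days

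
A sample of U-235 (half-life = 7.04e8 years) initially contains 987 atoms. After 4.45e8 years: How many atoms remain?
N = N₀(1/2)^(t/t½) = 636.8 atoms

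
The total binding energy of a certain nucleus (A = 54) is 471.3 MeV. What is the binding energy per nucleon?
B.E./A = 471.3/54 = 8.728 MeV/nucleon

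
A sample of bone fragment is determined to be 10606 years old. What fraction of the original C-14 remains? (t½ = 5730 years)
N/N₀ = (1/2)^(t/t½) = 0.2772 = 27.7%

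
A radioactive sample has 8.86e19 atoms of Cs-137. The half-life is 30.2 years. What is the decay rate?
A = λN = 2.034e18 decays/year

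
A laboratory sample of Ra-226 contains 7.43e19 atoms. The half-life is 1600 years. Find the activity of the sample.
A = λN = 3.219e16 decays/year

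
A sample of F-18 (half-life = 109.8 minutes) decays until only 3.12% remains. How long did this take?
t = t½ × log₂(N₀/N) = 549.3 minutes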